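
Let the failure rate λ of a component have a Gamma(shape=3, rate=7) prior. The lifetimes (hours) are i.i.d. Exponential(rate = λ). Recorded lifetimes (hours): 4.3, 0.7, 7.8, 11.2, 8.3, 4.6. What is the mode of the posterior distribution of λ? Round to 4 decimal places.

λ̂_MAP = 0.1822

The Exponential(rate=λ) likelihood is ∝ λ^n e^(−λΣtᵢ). Here n = 6 and Σtᵢ = 4.3 + 0.7 + 7.8 + 11.2 + 8.3 + 4.6 = 36.9.
Posterior ∝ λ^2e^(−7λ) · λ^6e^(−36.9λ) = λ^8e^(−43.9λ), i.e. Gamma(9, 43.9).
Mode = (a−1)/b = 8/43.9 ≈ 0.1822.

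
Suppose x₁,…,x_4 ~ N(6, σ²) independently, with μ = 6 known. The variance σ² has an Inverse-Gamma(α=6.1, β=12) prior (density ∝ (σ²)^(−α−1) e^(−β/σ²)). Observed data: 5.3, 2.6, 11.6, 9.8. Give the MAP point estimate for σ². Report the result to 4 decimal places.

σ̂²_MAP = 4.4973

Sum of squared deviations about the known mean: SS = (5.3−6)² + (2.6−6)² + (11.6−6)² + (9.8−6)² = 57.85.
The Normal likelihood contributes (σ²)^(−n/2) exp(−SS/(2σ²)), so the posterior is Inverse-Gamma(α + n/2, β + SS/2) = Inverse-Gamma(8.1, 40.925).
The mode of Inverse-Gamma(a, b) is b/(a+1) = 40.925/9.1 ≈ 4.4973.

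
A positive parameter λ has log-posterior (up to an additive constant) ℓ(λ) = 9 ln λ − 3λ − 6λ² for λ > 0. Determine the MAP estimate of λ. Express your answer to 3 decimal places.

λ̂_MAP = 0.750

ℓ'(λ) = 9/λ − 3 − 12λ. Setting this to zero and multiplying by λ: 12λ² + 3λ − 9 = 0.
λ = (−3 + √(3² + 4·12·9)) / (2·12) = (−3 + √441) / 24 = (−3 + 21)/24 = 3/4.
ℓ''(λ) = −9/λ² − 12 < 0, confirming a maximum.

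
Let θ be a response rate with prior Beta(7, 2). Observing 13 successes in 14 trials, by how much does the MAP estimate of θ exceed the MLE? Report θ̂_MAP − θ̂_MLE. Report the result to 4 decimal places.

MAP − MLE = -0.0238

Posterior is Beta(20, 3); MAP = (20−1)/(23−2) = 19/21 ≈ 0.90476.
MLE ignores the prior: θ̂_MLE = k/n = 13/14 ≈ 0.92857.
Difference = 19/21 − 13/14 = -1/42 ≈ -0.0238.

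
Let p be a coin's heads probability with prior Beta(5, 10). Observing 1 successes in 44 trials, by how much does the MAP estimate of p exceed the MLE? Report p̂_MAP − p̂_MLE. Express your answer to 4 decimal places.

Posterior is Beta(6, 53); MAP = (6−1)/(59−2) = 5/57 ≈ 0.08772.
MLE ignores the prior: p̂_MLE = k/n = 1/44 ≈ 0.02273.
Difference = 5/57 − 1/44 = 163/2508 ≈ 0.0650.

MAP − MLE = 0.0650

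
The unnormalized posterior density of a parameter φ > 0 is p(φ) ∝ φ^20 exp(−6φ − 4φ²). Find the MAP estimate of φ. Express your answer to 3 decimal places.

φ̂_MAP = 1.250

ℓ'(φ) = 20/φ − 6 − 8φ. Setting this to zero and multiplying by φ: 8φ² + 6φ − 20 = 0.
φ = (−6 + √(6² + 4·8·20)) / (2·8) = (−6 + √676) / 16 = (−6 + 26)/16 = 5/4.
ℓ''(φ) = −20/φ² − 8 < 0, confirming a maximum.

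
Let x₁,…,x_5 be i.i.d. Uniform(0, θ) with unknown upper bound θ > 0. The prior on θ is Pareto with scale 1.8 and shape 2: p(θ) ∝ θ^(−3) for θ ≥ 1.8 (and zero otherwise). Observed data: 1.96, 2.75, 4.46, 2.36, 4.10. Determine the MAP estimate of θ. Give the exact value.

The Uniform(0, θ) likelihood is θ^(−n) for θ ≥ max(xᵢ), zero otherwise. Here max(xᵢ) = 4.46.
Posterior ∝ θ^(−3) · θ^(−5) = θ^(−8) on θ ≥ max(1.8, 4.46) = 4.46.
This density is strictly decreasing in θ, so the posterior mode lies at the lower boundary of the support.

θ̂_MAP = 4.46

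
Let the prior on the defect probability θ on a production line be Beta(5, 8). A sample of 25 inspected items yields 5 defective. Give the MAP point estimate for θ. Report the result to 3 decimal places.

Prior: Beta(5, 8).
Data: 5 successes in 25 trials. The binomial likelihood contributes θ^5(1−θ)^20, so the posterior is Beta(5+5, 8+20) = Beta(10, 28).
For Beta(a, b) with a, b > 1 the mode is (a−1)/(a+b−2) = 9/36 ≈ 0.250.

θ̂_MAP = 0.250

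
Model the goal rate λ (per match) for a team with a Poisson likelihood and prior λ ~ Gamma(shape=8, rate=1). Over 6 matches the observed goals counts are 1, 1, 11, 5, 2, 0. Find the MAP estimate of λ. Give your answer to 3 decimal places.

Σxᵢ = 1+1+11+5+2+0 = 20, with n = 6.
Posterior ∝ λ^7e^(−1λ) · λ^20e^(−6λ) = λ^27e^(−7λ), i.e. Gamma(shape=28, rate=7).
The mode of a Gamma(a, b) with a ≥ 1 (shape–rate) is (a−1)/b = 27/7 ≈ 3.857.

λ̂_MAP = 3.857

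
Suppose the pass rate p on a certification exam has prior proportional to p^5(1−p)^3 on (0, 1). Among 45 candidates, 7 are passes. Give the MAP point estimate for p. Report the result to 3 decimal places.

The prior density ∝ p^5(1−p)^3 is the kernel of Beta(6, 4).
Data: 7 successes in 45 trials. The binomial likelihood contributes p^7(1−p)^38, so the posterior is Beta(6+7, 4+38) = Beta(13, 42).
For Beta(a, b) with a, b > 1 the mode is (a−1)/(a+b−2) = 12/53 ≈ 0.226.

p̂_MAP = 0.226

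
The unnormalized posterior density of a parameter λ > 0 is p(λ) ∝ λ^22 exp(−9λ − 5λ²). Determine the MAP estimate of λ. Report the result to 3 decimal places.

ℓ'(λ) = 22/λ − 9 − 10λ. Setting this to zero and multiplying by λ: 10λ² + 9λ − 22 = 0.
λ = (−9 + √(9² + 4·10·22)) / (2·10) = (−9 + √961) / 20 = (−9 + 31)/20 = 11/10.
ℓ''(λ) = −22/λ² − 10 < 0, confirming a maximum.

λ̂_MAP = 1.100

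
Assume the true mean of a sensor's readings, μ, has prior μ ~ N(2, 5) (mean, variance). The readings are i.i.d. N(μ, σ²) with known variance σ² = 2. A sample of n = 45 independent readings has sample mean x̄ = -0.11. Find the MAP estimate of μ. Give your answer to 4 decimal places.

n = 45, x̄ = -0.11.
For a Normal prior and Normal likelihood with known variance, the posterior is Normal; its mode equals its mean, the precision-weighted average.
Prior precision 1/σ₀² = 1/5 = 0.2; data precision n/σ² = 45/2 = 22.5.
μ̂ = (0.2·2 + 22.5·(-0.11)) / (0.2 + 22.5) = (-2.075)/22.7 = -83/908 ≈ -0.0914.

μ̂_MAP = -0.0914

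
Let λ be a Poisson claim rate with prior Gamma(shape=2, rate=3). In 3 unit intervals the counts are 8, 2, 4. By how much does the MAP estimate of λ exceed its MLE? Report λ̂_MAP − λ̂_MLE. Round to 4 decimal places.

Σxᵢ = 14. Posterior is Gamma(16, 6); MAP = (16−1)/6 = 15/6 ≈ 2.50000.
MLE = x̄ = 14/3 ≈ 4.66667.
Difference = 15/6 − 14/3 = -13/6 ≈ -2.1667.

MAP − MLE = -2.1667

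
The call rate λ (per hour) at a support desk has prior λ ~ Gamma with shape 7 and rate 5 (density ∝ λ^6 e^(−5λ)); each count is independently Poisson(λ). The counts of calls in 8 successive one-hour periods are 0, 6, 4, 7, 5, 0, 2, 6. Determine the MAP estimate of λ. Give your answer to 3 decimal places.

λ̂_MAP = 2.769

Σxᵢ = 0+6+4+7+5+0+2+6 = 30, with n = 8.
Posterior ∝ λ^6e^(−5λ) · λ^30e^(−8λ) = λ^36e^(−13λ), i.e. Gamma(shape=37, rate=13).
The mode of a Gamma(a, b) with a ≥ 1 (shape–rate) is (a−1)/b = 36/13 ≈ 2.769.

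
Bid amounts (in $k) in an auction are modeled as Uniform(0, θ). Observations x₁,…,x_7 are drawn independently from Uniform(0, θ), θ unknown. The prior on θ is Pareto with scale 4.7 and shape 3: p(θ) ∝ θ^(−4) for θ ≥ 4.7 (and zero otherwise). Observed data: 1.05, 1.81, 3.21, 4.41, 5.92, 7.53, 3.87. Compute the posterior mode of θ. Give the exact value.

θ̂_MAP = 7.53

The Uniform(0, θ) likelihood is θ^(−n) for θ ≥ max(xᵢ), zero otherwise. Here max(xᵢ) = 7.53.
Posterior ∝ θ^(−4) · θ^(−7) = θ^(−11) on θ ≥ max(4.7, 7.53) = 7.53.
This density is strictly decreasing in θ, so the posterior mode lies at the lower boundary of the support.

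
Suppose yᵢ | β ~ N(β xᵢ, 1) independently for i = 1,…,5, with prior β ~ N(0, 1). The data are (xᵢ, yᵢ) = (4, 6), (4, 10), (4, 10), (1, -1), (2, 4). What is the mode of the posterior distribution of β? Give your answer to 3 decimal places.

log p(β | y) = −Σ(yᵢ − βxᵢ)²/(2·1) − β²/(2·1) + const.
Setting the derivative to zero: Σxᵢ(yᵢ − βxᵢ)/1 − β/1 = 0, so β = Σxᵢyᵢ / (Σxᵢ² + σ²/τ²).
Σxᵢyᵢ = 4·6 + 4·10 + 4·10 + 1·(-1) + 2·4 = 111; Σxᵢ² = 53; σ²/τ² = 1.
β̂_MAP = 111 / (53 + 1) = 111/54 ≈ 2.056.

β̂_MAP = 2.056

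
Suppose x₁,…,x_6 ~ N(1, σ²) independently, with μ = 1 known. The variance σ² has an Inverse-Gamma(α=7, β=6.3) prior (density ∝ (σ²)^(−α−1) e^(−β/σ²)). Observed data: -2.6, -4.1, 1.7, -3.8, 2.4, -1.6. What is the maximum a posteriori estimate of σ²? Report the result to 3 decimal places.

σ̂²_MAP = 3.810

Sum of squared deviations about the known mean: SS = (-2.6−1)² + (-4.1−1)² + (1.7−1)² + (-3.8−1)² + (2.4−1)² + (-1.6−1)² = 71.22.
The Normal likelihood contributes (σ²)^(−n/2) exp(−SS/(2σ²)), so the posterior is Inverse-Gamma(α + n/2, β + SS/2) = Inverse-Gamma(10, 41.91).
The mode of Inverse-Gamma(a, b) is b/(a+1) = 41.91/11 ≈ 3.810.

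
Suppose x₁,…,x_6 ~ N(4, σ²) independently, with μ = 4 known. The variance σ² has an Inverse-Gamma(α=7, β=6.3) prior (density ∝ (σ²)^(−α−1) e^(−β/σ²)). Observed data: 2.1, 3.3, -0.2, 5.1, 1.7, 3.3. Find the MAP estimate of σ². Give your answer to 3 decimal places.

Sum of squared deviations about the known mean: SS = (2.1−4)² + (3.3−4)² + (-0.2−4)² + (5.1−4)² + (1.7−4)² + (3.3−4)² = 28.73.
The Normal likelihood contributes (σ²)^(−n/2) exp(−SS/(2σ²)), so the posterior is Inverse-Gamma(α + n/2, β + SS/2) = Inverse-Gamma(10, 20.665).
The mode of Inverse-Gamma(a, b) is b/(a+1) = 20.665/11 ≈ 1.879.

σ̂²_MAP = 1.879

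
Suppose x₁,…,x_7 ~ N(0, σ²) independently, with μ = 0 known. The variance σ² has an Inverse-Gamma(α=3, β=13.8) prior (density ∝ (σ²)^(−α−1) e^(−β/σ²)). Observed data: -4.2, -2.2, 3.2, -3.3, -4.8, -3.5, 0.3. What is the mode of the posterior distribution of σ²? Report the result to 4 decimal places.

σ̂²_MAP = 7.1060

Sum of squared deviations about the known mean: SS = (-4.2−0)² + (-2.2−0)² + (3.2−0)² + (-3.3−0)² + (-4.8−0)² + (-3.5−0)² + (0.3−0)² = 78.99.
The Normal likelihood contributes (σ²)^(−n/2) exp(−SS/(2σ²)), so the posterior is Inverse-Gamma(α + n/2, β + SS/2) = Inverse-Gamma(6.5, 53.295).
The mode of Inverse-Gamma(a, b) is b/(a+1) = 53.295/7.5 ≈ 7.1060.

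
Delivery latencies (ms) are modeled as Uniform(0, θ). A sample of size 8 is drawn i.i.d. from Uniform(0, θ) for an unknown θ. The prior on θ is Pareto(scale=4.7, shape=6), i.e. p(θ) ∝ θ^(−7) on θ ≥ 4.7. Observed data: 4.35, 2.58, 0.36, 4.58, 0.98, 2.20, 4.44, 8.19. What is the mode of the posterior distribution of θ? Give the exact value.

θ̂_MAP = 8.19

The Uniform(0, θ) likelihood is θ^(−n) for θ ≥ max(xᵢ), zero otherwise. Here max(xᵢ) = 8.19.
Posterior ∝ θ^(−7) · θ^(−8) = θ^(−15) on θ ≥ max(4.7, 8.19) = 8.19.
This density is strictly decreasing in θ, so the posterior mode lies at the lower boundary of the support.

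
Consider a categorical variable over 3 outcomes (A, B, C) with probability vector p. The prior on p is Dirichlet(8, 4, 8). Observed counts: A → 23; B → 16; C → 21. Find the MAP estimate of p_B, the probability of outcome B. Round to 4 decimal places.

The posterior is Dirichlet(αᵢ + nᵢ) = Dirichlet(31, 20, 29).
For a Dirichlet(a₁,…,a_K) with all aᵢ > 1, the mode has j-th component (aⱼ − 1)/(Σaᵢ − K).
Here Σaᵢ = 80 and K = 3, so p_B = (20 − 1)/(80 − 3) = 19/77 ≈ 0.2468.

MAP estimate of p_B = 0.2468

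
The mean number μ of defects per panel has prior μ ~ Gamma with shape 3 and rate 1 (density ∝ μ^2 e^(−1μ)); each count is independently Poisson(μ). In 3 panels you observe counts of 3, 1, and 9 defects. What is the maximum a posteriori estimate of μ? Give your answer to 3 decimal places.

Σxᵢ = 3+1+9 = 13, with n = 3.
Posterior ∝ μ^2e^(−1μ) · μ^13e^(−3μ) = μ^15e^(−4μ), i.e. Gamma(shape=16, rate=4).
The mode of a Gamma(a, b) with a ≥ 1 (shape–rate) is (a−1)/b = 15/4 ≈ 3.750.

μ̂_MAP = 3.750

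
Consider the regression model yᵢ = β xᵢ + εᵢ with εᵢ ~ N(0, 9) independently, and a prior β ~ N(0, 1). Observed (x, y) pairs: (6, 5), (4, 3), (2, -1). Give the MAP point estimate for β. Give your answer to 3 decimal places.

log p(β | y) = −Σ(yᵢ − βxᵢ)²/(2·9) − β²/(2·1) + const.
Setting the derivative to zero: Σxᵢ(yᵢ − βxᵢ)/9 − β/1 = 0, so β = Σxᵢyᵢ / (Σxᵢ² + σ²/τ²).
Σxᵢyᵢ = 6·5 + 4·3 + 2·(-1) = 40; Σxᵢ² = 56; σ²/τ² = 9.
β̂_MAP = 40 / (56 + 9) = 40/65 ≈ 0.615.

β̂_MAP = 0.615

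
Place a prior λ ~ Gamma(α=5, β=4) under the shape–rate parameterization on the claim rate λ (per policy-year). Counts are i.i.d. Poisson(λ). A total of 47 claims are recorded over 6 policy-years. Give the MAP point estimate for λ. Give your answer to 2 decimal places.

λ̂_MAP = 5.10

Σxᵢ = 47, n = 6.
Posterior ∝ λ^4e^(−4λ) · λ^47e^(−6λ) = λ^51e^(−10λ), i.e. Gamma(shape=52, rate=10).
The mode of a Gamma(a, b) with a ≥ 1 (shape–rate) is (a−1)/b = 51/10 ≈ 5.10.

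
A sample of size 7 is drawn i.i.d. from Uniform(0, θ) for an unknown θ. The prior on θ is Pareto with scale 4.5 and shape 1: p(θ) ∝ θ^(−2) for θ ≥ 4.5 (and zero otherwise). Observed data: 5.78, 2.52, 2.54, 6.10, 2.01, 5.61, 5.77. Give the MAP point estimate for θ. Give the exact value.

The Uniform(0, θ) likelihood is θ^(−n) for θ ≥ max(xᵢ), zero otherwise. Here max(xᵢ) = 6.10.
Posterior ∝ θ^(−2) · θ^(−7) = θ^(−9) on θ ≥ max(4.5, 6.10) = 6.10.
This density is strictly decreasing in θ, so the posterior mode lies at the lower boundary of the support.

θ̂_MAP = 6.10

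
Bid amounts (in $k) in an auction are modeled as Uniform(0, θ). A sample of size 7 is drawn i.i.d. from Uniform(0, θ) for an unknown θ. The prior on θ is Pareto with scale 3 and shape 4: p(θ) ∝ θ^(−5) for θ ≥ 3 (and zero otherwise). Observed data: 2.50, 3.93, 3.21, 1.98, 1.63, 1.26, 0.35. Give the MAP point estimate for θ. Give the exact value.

θ̂_MAP = 3.93

The Uniform(0, θ) likelihood is θ^(−n) for θ ≥ max(xᵢ), zero otherwise. Here max(xᵢ) = 3.93.
Posterior ∝ θ^(−5) · θ^(−7) = θ^(−12) on θ ≥ max(3, 3.93) = 3.93.
This density is strictly decreasing in θ, so the posterior mode lies at the lower boundary of the support.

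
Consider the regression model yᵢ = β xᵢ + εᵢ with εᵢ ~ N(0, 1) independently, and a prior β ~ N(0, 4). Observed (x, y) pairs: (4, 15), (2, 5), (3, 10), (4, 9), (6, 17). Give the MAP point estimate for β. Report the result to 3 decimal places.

log p(β | y) = −Σ(yᵢ − βxᵢ)²/(2·1) − β²/(2·4) + const.
Setting the derivative to zero: Σxᵢ(yᵢ − βxᵢ)/1 − β/4 = 0, so β = Σxᵢyᵢ / (Σxᵢ² + σ²/τ²).
Σxᵢyᵢ = 4·15 + 2·5 + 3·10 + 4·9 + 6·17 = 238; Σxᵢ² = 81; σ²/τ² = 0.25.
β̂_MAP = 238 / (81 + 0.25) = 238/81.25 ≈ 2.929.

β̂_MAP = 2.929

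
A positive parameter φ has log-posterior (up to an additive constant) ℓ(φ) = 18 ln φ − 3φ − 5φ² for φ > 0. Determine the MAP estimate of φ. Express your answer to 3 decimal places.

φ̂_MAP = 1.200

ℓ'(φ) = 18/φ − 3 − 10φ. Setting this to zero and multiplying by φ: 10φ² + 3φ − 18 = 0.
φ = (−3 + √(3² + 4·10·18)) / (2·10) = (−3 + √729) / 20 = (−3 + 27)/20 = 6/5.
ℓ''(φ) = −18/φ² − 10 < 0, confirming a maximum.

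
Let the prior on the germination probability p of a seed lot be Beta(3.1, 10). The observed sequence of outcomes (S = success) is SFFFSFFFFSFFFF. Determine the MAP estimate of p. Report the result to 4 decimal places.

p̂_MAP = 0.2032

Prior: Beta(3.1, 10).
Data: 3 successes in 14 trials (from the sequence). The binomial likelihood contributes p^3(1−p)^11, so the posterior is Beta(3.1+3, 10+11) = Beta(6.1, 21).
For Beta(a, b) with a, b > 1 the mode is (a−1)/(a+b−2) = 5.1/25.1 ≈ 0.2032.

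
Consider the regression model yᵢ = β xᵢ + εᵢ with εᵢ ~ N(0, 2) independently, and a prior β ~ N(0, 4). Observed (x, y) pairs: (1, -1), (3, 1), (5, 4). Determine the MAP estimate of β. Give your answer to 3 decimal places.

β̂_MAP = 0.620

log p(β | y) = −Σ(yᵢ − βxᵢ)²/(2·2) − β²/(2·4) + const.
Setting the derivative to zero: Σxᵢ(yᵢ − βxᵢ)/2 − β/4 = 0, so β = Σxᵢyᵢ / (Σxᵢ² + σ²/τ²).
Σxᵢyᵢ = 1·(-1) + 3·1 + 5·4 = 22; Σxᵢ² = 35; σ²/τ² = 0.5.
β̂_MAP = 22 / (35 + 0.5) = 22/35.5 ≈ 0.620.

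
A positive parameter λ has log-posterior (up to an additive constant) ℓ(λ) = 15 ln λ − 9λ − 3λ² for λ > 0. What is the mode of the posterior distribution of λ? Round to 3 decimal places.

λ̂_MAP = 1.000

ℓ'(λ) = 15/λ − 9 − 6λ. Setting this to zero and multiplying by λ: 6λ² + 9λ − 15 = 0.
λ = (−9 + √(9² + 4·6·15)) / (2·6) = (−9 + √441) / 12 = (−9 + 21)/12 = 1.
ℓ''(λ) = −15/λ² − 6 < 0, confirming a maximum.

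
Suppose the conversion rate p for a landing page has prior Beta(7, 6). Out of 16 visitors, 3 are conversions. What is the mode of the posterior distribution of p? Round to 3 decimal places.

Prior: Beta(7, 6).
Data: 3 successes in 16 trials. The binomial likelihood contributes p^3(1−p)^13, so the posterior is Beta(7+3, 6+13) = Beta(10, 19).
For Beta(a, b) with a, b > 1 the mode is (a−1)/(a+b−2) = 9/27 ≈ 0.333.

p̂_MAP = 0.333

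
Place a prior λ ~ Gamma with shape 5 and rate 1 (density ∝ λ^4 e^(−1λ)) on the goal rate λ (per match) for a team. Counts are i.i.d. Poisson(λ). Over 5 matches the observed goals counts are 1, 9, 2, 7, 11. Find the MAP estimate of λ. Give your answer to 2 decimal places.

λ̂_MAP = 5.67

Σxᵢ = 1+9+2+7+11 = 30, with n = 5.
Posterior ∝ λ^4e^(−1λ) · λ^30e^(−5λ) = λ^34e^(−6λ), i.e. Gamma(shape=35, rate=6).
The mode of a Gamma(a, b) with a ≥ 1 (shape–rate) is (a−1)/b = 34/6 ≈ 5.67.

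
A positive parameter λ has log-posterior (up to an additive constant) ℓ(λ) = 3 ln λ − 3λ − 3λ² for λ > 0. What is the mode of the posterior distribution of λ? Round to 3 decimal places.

ℓ'(λ) = 3/λ − 3 − 6λ. Setting this to zero and multiplying by λ: 6λ² + 3λ − 3 = 0.
λ = (−3 + √(3² + 4·6·3)) / (2·6) = (−3 + √81) / 12 = (−3 + 9)/12 = 1/2.
ℓ''(λ) = −3/λ² − 6 < 0, confirming a maximum.

λ̂_MAP = 0.500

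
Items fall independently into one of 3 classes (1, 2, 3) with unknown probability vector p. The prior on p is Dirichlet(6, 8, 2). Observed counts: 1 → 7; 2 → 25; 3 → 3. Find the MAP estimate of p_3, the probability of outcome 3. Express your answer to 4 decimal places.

The posterior is Dirichlet(αᵢ + nᵢ) = Dirichlet(13, 33, 5).
For a Dirichlet(a₁,…,a_K) with all aᵢ > 1, the mode has j-th component (aⱼ − 1)/(Σaᵢ − K).
Here Σaᵢ = 51 and K = 3, so p_3 = (5 − 1)/(51 − 3) = 4/48 ≈ 0.0833.

MAP estimate: 0.0833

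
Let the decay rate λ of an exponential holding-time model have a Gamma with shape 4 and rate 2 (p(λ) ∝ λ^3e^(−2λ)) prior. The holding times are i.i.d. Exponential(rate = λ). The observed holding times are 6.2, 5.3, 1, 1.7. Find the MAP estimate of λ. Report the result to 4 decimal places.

The Exponential(rate=λ) likelihood is ∝ λ^n e^(−λΣtᵢ). Here n = 4 and Σtᵢ = 6.2 + 5.3 + 1 + 1.7 = 14.2.
Posterior ∝ λ^3e^(−2λ) · λ^4e^(−14.2λ) = λ^7e^(−16.2λ), i.e. Gamma(8, 16.2).
Mode = (a−1)/b = 7/16.2 ≈ 0.4321.

λ̂_MAP = 0.4321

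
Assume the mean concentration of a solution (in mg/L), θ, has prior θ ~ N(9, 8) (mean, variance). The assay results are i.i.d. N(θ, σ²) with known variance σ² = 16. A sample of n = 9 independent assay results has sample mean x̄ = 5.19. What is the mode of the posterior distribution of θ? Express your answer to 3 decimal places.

n = 9, x̄ = 5.19.
For a Normal prior and Normal likelihood with known variance, the posterior is Normal; its mode equals its mean, the precision-weighted average.
Prior precision 1/σ₀² = 1/8 = 0.125; data precision n/σ² = 9/16 = 0.5625.
θ̂ = (0.125·9 + 0.5625·5.19) / (0.125 + 0.5625) = 4.044375/0.6875 = 6471/1100 ≈ 5.883.

θ̂_MAP = 5.883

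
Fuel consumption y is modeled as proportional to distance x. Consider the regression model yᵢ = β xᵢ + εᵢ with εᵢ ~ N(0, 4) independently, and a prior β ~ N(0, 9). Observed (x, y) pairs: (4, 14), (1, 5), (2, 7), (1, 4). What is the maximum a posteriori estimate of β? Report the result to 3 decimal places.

log p(β | y) = −Σ(yᵢ − βxᵢ)²/(2·4) − β²/(2·9) + const.
Setting the derivative to zero: Σxᵢ(yᵢ − βxᵢ)/4 − β/9 = 0, so β = Σxᵢyᵢ / (Σxᵢ² + σ²/τ²).
Σxᵢyᵢ = 4·14 + 1·5 + 2·7 + 1·4 = 79; Σxᵢ² = 22; σ²/τ² = 4/9.
β̂_MAP = 79 / (22 + 4/9) = 79/(202/9) = 711/202 ≈ 3.520.

β̂_MAP = 3.520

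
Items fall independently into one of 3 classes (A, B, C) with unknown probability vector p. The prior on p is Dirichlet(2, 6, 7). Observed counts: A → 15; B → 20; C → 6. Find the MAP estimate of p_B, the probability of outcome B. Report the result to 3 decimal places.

MAP estimate of p_B = 0.472

The posterior is Dirichlet(αᵢ + nᵢ) = Dirichlet(17, 26, 13).
For a Dirichlet(a₁,…,a_K) with all aᵢ > 1, the mode has j-th component (aⱼ − 1)/(Σaᵢ − K).
Here Σaᵢ = 56 and K = 3, so p_B = (26 − 1)/(56 − 3) = 25/53 ≈ 0.472.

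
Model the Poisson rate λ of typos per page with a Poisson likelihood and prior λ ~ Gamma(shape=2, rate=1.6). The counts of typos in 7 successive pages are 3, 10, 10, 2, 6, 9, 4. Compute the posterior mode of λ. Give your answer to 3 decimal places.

Σxᵢ = 3+10+10+2+6+9+4 = 44, with n = 7.
Posterior ∝ λe^(−1.6λ) · λ^44e^(−7λ) = λ^45e^(−8.6λ), i.e. Gamma(shape=46, rate=8.6).
The mode of a Gamma(a, b) with a ≥ 1 (shape–rate) is (a−1)/b = 45/8.6 ≈ 5.233.

λ̂_MAP = 5.233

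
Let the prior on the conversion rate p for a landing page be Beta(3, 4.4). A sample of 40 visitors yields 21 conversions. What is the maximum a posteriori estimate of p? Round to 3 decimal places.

p̂_MAP = 0.507

Prior: Beta(3, 4.4).
Data: 21 successes in 40 trials. The binomial likelihood contributes p^21(1−p)^19, so the posterior is Beta(3+21, 4.4+19) = Beta(24, 23.4).
For Beta(a, b) with a, b > 1 the mode is (a−1)/(a+b−2) = 23/45.4 ≈ 0.507.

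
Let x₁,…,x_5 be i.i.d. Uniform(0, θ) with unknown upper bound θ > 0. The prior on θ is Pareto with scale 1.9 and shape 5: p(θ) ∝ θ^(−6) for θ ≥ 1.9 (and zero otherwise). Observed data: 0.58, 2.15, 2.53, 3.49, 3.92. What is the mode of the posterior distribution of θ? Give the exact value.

θ̂_MAP = 3.92

The Uniform(0, θ) likelihood is θ^(−n) for θ ≥ max(xᵢ), zero otherwise. Here max(xᵢ) = 3.92.
Posterior ∝ θ^(−6) · θ^(−5) = θ^(−11) on θ ≥ max(1.9, 3.92) = 3.92.
This density is strictly decreasing in θ, so the posterior mode lies at the lower boundary of the support.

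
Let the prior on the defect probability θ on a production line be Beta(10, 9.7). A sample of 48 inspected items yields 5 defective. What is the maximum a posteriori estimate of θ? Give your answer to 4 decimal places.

θ̂_MAP = 0.2131

Prior: Beta(10, 9.7).
Data: 5 successes in 48 trials. The binomial likelihood contributes θ^5(1−θ)^43, so the posterior is Beta(10+5, 9.7+43) = Beta(15, 52.7).
For Beta(a, b) with a, b > 1 the mode is (a−1)/(a+b−2) = 14/65.7 ≈ 0.2131.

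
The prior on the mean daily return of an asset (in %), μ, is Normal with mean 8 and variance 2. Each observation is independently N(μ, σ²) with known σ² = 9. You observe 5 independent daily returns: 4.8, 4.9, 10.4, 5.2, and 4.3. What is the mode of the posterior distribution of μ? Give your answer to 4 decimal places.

μ̂_MAP = 6.9053

n = 5; x̄ = (4.8 + 4.9 + 10.4 + 5.2 + 4.3)/5 = 29.6/5 = 5.92.
For a Normal prior and Normal likelihood with known variance, the posterior is Normal; its mode equals its mean, the precision-weighted average.
Prior precision 1/σ₀² = 1/2 = 0.5; data precision n/σ² = 5/9.
μ̂ = (0.5·8 + (5/9)·5.92) / (0.5 + 5/9) = (328/45)/(19/18) = 656/95 ≈ 6.9053.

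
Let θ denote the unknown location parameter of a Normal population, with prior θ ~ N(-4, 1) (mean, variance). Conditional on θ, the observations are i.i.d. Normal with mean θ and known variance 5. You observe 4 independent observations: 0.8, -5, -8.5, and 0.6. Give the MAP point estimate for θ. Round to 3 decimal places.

n = 4; x̄ = (0.8 + (-5) + (-8.5) + 0.6)/4 = -12.1/4 = -3.025.
For a Normal prior and Normal likelihood with known variance, the posterior is Normal; its mode equals its mean, the precision-weighted average.
Prior precision 1/σ₀² = 1/1 = 1; data precision n/σ² = 4/5 = 0.8.
θ̂ = (1·(-4) + 0.8·(-3.025)) / (1 + 0.8) = (-6.42)/1.8 = -107/30 ≈ -3.567.

θ̂_MAP = -3.567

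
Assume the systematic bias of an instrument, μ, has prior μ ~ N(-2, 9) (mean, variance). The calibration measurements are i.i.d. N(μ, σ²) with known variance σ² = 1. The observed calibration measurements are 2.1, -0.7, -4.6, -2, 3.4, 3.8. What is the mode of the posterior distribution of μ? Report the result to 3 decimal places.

n = 6; x̄ = (2.1 + (-0.7) + (-4.6) + (-2) + 3.4 + 3.8)/6 = 2/6 = 1/3 ≈ 0.3333.
For a Normal prior and Normal likelihood with known variance, the posterior is Normal; its mode equals its mean, the precision-weighted average.
Prior precision 1/σ₀² = 1/9; data precision n/σ² = 6/1 = 6.
μ̂ = ((1/9)·(-2) + 6·(1/3)) / (1/9 + 6) = (16/9)/(55/9) = 16/55 ≈ 0.291.

μ̂_MAP = 0.291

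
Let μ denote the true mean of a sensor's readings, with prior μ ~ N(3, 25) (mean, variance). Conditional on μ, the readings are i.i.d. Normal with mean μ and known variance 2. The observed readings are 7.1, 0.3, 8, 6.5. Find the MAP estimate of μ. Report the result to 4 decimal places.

n = 4; x̄ = (7.1 + 0.3 + 8 + 6.5)/4 = 21.9/4 = 5.475.
For a Normal prior and Normal likelihood with known variance, the posterior is Normal; its mode equals its mean, the precision-weighted average.
Prior precision 1/σ₀² = 1/25 = 0.04; data precision n/σ² = 4/2 = 2.
μ̂ = (0.04·3 + 2·5.475) / (0.04 + 2) = 11.07/2.04 = 369/68 ≈ 5.4265.

μ̂_MAP = 5.4265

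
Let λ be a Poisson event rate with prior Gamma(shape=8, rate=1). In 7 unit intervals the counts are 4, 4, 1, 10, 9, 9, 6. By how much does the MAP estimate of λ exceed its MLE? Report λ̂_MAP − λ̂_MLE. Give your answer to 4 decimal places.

MAP − MLE = 0.1071

Σxᵢ = 43. Posterior is Gamma(51, 8); MAP = (51−1)/8 = 50/8 ≈ 6.25000.
MLE = x̄ = 43/7 ≈ 6.14286.
Difference = 50/8 − 43/7 = 3/28 ≈ 0.1071.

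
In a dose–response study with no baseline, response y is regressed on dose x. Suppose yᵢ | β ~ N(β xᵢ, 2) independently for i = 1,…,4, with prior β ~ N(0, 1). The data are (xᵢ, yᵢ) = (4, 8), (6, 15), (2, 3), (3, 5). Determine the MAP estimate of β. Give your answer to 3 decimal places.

log p(β | y) = −Σ(yᵢ − βxᵢ)²/(2·2) − β²/(2·1) + const.
Setting the derivative to zero: Σxᵢ(yᵢ − βxᵢ)/2 − β/1 = 0, so β = Σxᵢyᵢ / (Σxᵢ² + σ²/τ²).
Σxᵢyᵢ = 4·8 + 6·15 + 2·3 + 3·5 = 143; Σxᵢ² = 65; σ²/τ² = 2.
β̂_MAP = 143 / (65 + 2) = 143/67 ≈ 2.134.

β̂_MAP = 2.134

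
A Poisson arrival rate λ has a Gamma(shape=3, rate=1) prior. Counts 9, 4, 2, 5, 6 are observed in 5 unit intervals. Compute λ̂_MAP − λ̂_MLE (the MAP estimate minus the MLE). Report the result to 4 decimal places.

Σxᵢ = 26. Posterior is Gamma(29, 6); MAP = (29−1)/6 = 28/6 ≈ 4.66667.
MLE = x̄ = 26/5 ≈ 5.20000.
Difference = 28/6 − 26/5 = -8/15 ≈ -0.5333.

MAP − MLE = -0.5333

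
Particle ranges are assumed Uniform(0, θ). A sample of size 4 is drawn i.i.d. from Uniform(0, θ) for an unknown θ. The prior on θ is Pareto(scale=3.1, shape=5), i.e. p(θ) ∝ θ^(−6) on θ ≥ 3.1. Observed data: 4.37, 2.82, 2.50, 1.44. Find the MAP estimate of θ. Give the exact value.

The Uniform(0, θ) likelihood is θ^(−n) for θ ≥ max(xᵢ), zero otherwise. Here max(xᵢ) = 4.37.
Posterior ∝ θ^(−6) · θ^(−4) = θ^(−10) on θ ≥ max(3.1, 4.37) = 4.37.
This density is strictly decreasing in θ, so the posterior mode lies at the lower boundary of the support.

θ̂_MAP = 4.37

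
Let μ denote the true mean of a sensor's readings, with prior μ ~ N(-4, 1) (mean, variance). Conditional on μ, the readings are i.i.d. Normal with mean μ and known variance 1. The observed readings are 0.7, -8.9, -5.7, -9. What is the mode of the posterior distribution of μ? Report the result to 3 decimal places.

n = 4; x̄ = (0.7 + (-8.9) + (-5.7) + (-9))/4 = -22.9/4 = -5.725.
For a Normal prior and Normal likelihood with known variance, the posterior is Normal; its mode equals its mean, the precision-weighted average.
Prior precision 1/σ₀² = 1/1 = 1; data precision n/σ² = 4/1 = 4.
μ̂ = (1·(-4) + 4·(-5.725)) / (1 + 4) = (-26.9)/5 = -5.380.

μ̂_MAP = -5.380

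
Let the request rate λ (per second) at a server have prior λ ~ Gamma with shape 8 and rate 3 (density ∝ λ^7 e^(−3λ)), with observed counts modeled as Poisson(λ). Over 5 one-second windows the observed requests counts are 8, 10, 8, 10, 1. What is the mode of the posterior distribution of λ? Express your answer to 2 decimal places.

Σxᵢ = 8+10+8+10+1 = 37, with n = 5.
Posterior ∝ λ^7e^(−3λ) · λ^37e^(−5λ) = λ^44e^(−8λ), i.e. Gamma(shape=45, rate=8).
The mode of a Gamma(a, b) with a ≥ 1 (shape–rate) is (a−1)/b = 44/8 ≈ 5.50.

λ̂_MAP = 5.50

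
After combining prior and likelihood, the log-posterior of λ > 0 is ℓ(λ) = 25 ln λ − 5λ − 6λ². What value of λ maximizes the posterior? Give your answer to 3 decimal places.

λ̂_MAP = 1.250

ℓ'(λ) = 25/λ − 5 − 12λ. Setting this to zero and multiplying by λ: 12λ² + 5λ − 25 = 0.
λ = (−5 + √(5² + 4·12·25)) / (2·12) = (−5 + √1225) / 24 = (−5 + 35)/24 = 5/4.
ℓ''(λ) = −25/λ² − 12 < 0, confirming a maximum.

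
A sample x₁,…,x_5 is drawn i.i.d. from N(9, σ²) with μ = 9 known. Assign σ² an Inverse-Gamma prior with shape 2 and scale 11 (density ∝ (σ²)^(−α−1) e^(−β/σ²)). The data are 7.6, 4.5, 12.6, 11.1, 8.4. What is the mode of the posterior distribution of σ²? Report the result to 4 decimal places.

σ̂²_MAP = 5.6309

Sum of squared deviations about the known mean: SS = (7.6−9)² + (4.5−9)² + (12.6−9)² + (11.1−9)² + (8.4−9)² = 39.94.
The Normal likelihood contributes (σ²)^(−n/2) exp(−SS/(2σ²)), so the posterior is Inverse-Gamma(α + n/2, β + SS/2) = Inverse-Gamma(4.5, 30.97).
The mode of Inverse-Gamma(a, b) is b/(a+1) = 30.97/5.5 ≈ 5.6309.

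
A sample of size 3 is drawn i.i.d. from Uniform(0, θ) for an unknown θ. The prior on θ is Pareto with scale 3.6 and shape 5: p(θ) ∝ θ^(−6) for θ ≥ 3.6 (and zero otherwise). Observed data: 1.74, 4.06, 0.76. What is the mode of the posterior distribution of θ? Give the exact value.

θ̂_MAP = 4.06

The Uniform(0, θ) likelihood is θ^(−n) for θ ≥ max(xᵢ), zero otherwise. Here max(xᵢ) = 4.06.
Posterior ∝ θ^(−6) · θ^(−3) = θ^(−9) on θ ≥ max(3.6, 4.06) = 4.06.
This density is strictly decreasing in θ, so the posterior mode lies at the lower boundary of the support.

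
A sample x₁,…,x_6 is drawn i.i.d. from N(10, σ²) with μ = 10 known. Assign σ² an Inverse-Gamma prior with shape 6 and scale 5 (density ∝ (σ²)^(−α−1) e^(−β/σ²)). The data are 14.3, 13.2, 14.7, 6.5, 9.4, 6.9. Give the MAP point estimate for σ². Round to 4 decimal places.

σ̂²_MAP = 4.1520

Sum of squared deviations about the known mean: SS = (14.3−10)² + (13.2−10)² + (14.7−10)² + (6.5−10)² + (9.4−10)² + (6.9−10)² = 73.04.
The Normal likelihood contributes (σ²)^(−n/2) exp(−SS/(2σ²)), so the posterior is Inverse-Gamma(α + n/2, β + SS/2) = Inverse-Gamma(9, 41.52).
The mode of Inverse-Gamma(a, b) is b/(a+1) = 41.52/10 ≈ 4.1520.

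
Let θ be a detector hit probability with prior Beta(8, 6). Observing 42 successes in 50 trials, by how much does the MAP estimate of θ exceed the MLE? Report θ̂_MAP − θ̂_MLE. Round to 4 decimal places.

MAP − MLE = -0.0497

Posterior is Beta(50, 14); MAP = (50−1)/(64−2) = 49/62 ≈ 0.79032.
MLE ignores the prior: θ̂_MLE = k/n = 42/50 ≈ 0.84000.
Difference = 49/62 − 42/50 = -77/1550 ≈ -0.0497.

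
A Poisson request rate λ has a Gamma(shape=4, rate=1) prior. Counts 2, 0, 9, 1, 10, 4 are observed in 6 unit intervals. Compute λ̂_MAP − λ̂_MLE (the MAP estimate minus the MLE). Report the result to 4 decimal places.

Σxᵢ = 26. Posterior is Gamma(30, 7); MAP = (30−1)/7 = 29/7 ≈ 4.14286.
MLE = x̄ = 26/6 ≈ 4.33333.
Difference = 29/7 − 26/6 = -4/21 ≈ -0.1905.

MAP − MLE = -0.1905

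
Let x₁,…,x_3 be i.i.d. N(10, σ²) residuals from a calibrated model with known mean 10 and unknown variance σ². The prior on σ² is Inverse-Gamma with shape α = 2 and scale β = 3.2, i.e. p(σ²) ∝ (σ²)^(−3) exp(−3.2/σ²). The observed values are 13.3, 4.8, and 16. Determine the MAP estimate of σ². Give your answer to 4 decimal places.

Sum of squared deviations about the known mean: SS = (13.3−10)² + (4.8−10)² + (16−10)² = 73.93.
The Normal likelihood contributes (σ²)^(−n/2) exp(−SS/(2σ²)), so the posterior is Inverse-Gamma(α + n/2, β + SS/2) = Inverse-Gamma(3.5, 40.165).
The mode of Inverse-Gamma(a, b) is b/(a+1) = 40.165/4.5 ≈ 8.9256.

σ̂²_MAP = 8.9256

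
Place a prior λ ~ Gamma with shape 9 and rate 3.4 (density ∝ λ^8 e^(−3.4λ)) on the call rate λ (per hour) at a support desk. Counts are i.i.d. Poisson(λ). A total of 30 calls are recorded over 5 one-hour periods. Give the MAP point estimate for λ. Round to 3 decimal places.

Σxᵢ = 30, n = 5.
Posterior ∝ λ^8e^(−3.4λ) · λ^30e^(−5λ) = λ^38e^(−8.4λ), i.e. Gamma(shape=39, rate=8.4).
The mode of a Gamma(a, b) with a ≥ 1 (shape–rate) is (a−1)/b = 38/8.4 ≈ 4.524.

λ̂_MAP = 4.524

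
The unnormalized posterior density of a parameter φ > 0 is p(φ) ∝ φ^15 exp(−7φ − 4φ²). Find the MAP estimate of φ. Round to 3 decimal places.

ℓ'(φ) = 15/φ − 7 − 8φ. Setting this to zero and multiplying by φ: 8φ² + 7φ − 15 = 0.
φ = (−7 + √(7² + 4·8·15)) / (2·8) = (−7 + √529) / 16 = (−7 + 23)/16 = 1.
ℓ''(φ) = −15/φ² − 8 < 0, confirming a maximum.

φ̂_MAP = 1.000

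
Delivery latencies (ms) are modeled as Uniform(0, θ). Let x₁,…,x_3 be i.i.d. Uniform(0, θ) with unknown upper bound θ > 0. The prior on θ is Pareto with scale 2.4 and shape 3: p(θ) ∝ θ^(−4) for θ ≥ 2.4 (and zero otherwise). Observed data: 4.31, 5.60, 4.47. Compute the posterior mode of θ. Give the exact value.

θ̂_MAP = 5.60

The Uniform(0, θ) likelihood is θ^(−n) for θ ≥ max(xᵢ), zero otherwise. Here max(xᵢ) = 5.60.
Posterior ∝ θ^(−4) · θ^(−3) = θ^(−7) on θ ≥ max(2.4, 5.60) = 5.60.
This density is strictly decreasing in θ, so the posterior mode lies at the lower boundary of the support.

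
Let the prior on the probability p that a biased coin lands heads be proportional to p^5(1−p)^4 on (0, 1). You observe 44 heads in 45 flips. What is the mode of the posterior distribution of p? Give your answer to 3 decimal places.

The prior density ∝ p^5(1−p)^4 is the kernel of Beta(6, 5).
Data: 44 successes in 45 trials. The binomial likelihood contributes p^44(1−p)^1, so the posterior is Beta(6+44, 5+1) = Beta(50, 6).
For Beta(a, b) with a, b > 1 the mode is (a−1)/(a+b−2) = 49/54 ≈ 0.907.

p̂_MAP = 0.907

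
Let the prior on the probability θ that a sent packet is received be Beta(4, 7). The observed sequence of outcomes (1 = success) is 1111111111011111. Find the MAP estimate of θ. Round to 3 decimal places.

Prior: Beta(4, 7).
Data: 15 successes in 16 trials (from the sequence). The binomial likelihood contributes θ^15(1−θ)^1, so the posterior is Beta(4+15, 7+1) = Beta(19, 8).
For Beta(a, b) with a, b > 1 the mode is (a−1)/(a+b−2) = 18/25 ≈ 0.720.

θ̂_MAP = 0.720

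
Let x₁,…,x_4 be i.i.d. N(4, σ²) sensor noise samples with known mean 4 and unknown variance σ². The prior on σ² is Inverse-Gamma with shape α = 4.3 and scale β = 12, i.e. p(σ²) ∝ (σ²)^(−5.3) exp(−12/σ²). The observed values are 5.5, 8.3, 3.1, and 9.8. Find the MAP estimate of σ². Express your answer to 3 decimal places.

Sum of squared deviations about the known mean: SS = (5.5−4)² + (8.3−4)² + (3.1−4)² + (9.8−4)² = 55.19.
The Normal likelihood contributes (σ²)^(−n/2) exp(−SS/(2σ²)), so the posterior is Inverse-Gamma(α + n/2, β + SS/2) = Inverse-Gamma(6.3, 39.595).
The mode of Inverse-Gamma(a, b) is b/(a+1) = 39.595/7.3 ≈ 5.424.

σ̂²_MAP = 5.424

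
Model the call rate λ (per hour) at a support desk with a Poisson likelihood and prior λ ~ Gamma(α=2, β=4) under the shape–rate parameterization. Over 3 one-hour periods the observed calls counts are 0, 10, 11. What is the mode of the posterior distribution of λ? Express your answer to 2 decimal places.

λ̂_MAP = 3.14

Σxᵢ = 0+10+11 = 21, with n = 3.
Posterior ∝ λe^(−4λ) · λ^21e^(−3λ) = λ^22e^(−7λ), i.e. Gamma(shape=23, rate=7).
The mode of a Gamma(a, b) with a ≥ 1 (shape–rate) is (a−1)/b = 22/7 ≈ 3.14.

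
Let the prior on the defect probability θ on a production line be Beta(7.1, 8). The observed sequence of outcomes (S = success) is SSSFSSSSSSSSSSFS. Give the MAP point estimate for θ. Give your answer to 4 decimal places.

Prior: Beta(7.1, 8).
Data: 14 successes in 16 trials (from the sequence). The binomial likelihood contributes θ^14(1−θ)^2, so the posterior is Beta(7.1+14, 8+2) = Beta(21.1, 10).
For Beta(a, b) with a, b > 1 the mode is (a−1)/(a+b−2) = 20.1/29.1 ≈ 0.6907.

θ̂_MAP = 0.6907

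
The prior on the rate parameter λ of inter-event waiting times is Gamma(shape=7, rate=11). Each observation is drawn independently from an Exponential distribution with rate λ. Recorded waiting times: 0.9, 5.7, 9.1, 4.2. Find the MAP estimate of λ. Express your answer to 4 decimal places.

The Exponential(rate=λ) likelihood is ∝ λ^n e^(−λΣtᵢ). Here n = 4 and Σtᵢ = 0.9 + 5.7 + 9.1 + 4.2 = 19.9.
Posterior ∝ λ^6e^(−11λ) · λ^4e^(−19.9λ) = λ^10e^(−30.9λ), i.e. Gamma(11, 30.9).
Mode = (a−1)/b = 10/30.9 ≈ 0.3236.

λ̂_MAP = 0.3236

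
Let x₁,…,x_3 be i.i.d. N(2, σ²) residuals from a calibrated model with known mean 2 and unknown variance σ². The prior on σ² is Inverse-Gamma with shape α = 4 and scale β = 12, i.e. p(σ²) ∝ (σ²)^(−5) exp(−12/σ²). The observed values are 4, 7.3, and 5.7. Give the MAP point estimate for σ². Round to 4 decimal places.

σ̂²_MAP = 5.3677

Sum of squared deviations about the known mean: SS = (4−2)² + (7.3−2)² + (5.7−2)² = 45.78.
The Normal likelihood contributes (σ²)^(−n/2) exp(−SS/(2σ²)), so the posterior is Inverse-Gamma(α + n/2, β + SS/2) = Inverse-Gamma(5.5, 34.89).
The mode of Inverse-Gamma(a, b) is b/(a+1) = 34.89/6.5 ≈ 5.3677.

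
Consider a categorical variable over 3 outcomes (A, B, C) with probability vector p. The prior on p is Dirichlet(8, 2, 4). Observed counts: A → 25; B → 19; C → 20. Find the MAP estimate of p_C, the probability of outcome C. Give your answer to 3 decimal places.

MAP estimate of p_C = 0.307

The posterior is Dirichlet(αᵢ + nᵢ) = Dirichlet(33, 21, 24).
For a Dirichlet(a₁,…,a_K) with all aᵢ > 1, the mode has j-th component (aⱼ − 1)/(Σaᵢ − K).
Here Σaᵢ = 78 and K = 3, so p_C = (24 − 1)/(78 − 3) = 23/75 ≈ 0.307.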